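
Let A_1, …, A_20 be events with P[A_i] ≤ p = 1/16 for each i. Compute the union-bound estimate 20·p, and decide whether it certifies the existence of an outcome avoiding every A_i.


Union bound: P[∪_{i=1}^{20} A_i] ≤ Σ_i P[A_i] ≤ 20·p = 20·(1/16) = 5/4.
Numerically: 5/4 ≈ 1.250000.
Is 5/4 < 1? NO.
Since the bound 5/4 is ≥ 1, the union bound is uninformative here; it does NOT by itself certify existence.

20·p = 5/4 ≈ 1.250000; existence NOT certified by the union bound.


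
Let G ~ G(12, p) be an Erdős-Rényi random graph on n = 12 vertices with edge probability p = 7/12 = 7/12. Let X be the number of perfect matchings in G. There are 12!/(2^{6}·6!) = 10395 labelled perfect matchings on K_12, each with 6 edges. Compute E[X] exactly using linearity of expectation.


K_12 has 12!/(2^{6}·6!) = 10395 labelled perfect matchings.
For each such perfect matching H, let X_H = 1 if all 6 edges of H are present in G. Then P[X_H = 1] = p^{6} = (7/12)^{6} = 117649/2985984.
By linearity of expectation: E[X] = Σ_H E[X_H] = 10395 · p^{6} = 10395 · 117649/2985984 = 45294865/110592.
Numerically: E[X] ≈ 409.6.

E[X] = 10395 · (7/12)^{6} = 45294865/110592 ≈ 409.6.


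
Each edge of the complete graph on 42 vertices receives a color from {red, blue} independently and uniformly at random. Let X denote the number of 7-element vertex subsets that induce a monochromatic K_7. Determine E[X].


Let X = Σ_S X_S over the C(42, 7) = 26978328 subsets S of size 7, where X_S = 1 if the K_7 on S is monochromatic.
For a fixed S, the K_7 on S has C(7, 2) = 21 edges. P[all 21 edges red] = (1/2)^21, and likewise for blue, so P[monochromatic] = 2·(1/2)^21 = 2^{1 − 21} = 1/1048576.
By linearity of expectation: E[X] = C(42, 7) · 2^{1 − 21} = 26978328 · 1/1048576 = 3372291/131072.
Numerically: E[X] ≈ 25.72854.

E[X] = C(42,7)·2^(1−C(7,2)) = 3372291/131072 ≈ 25.72854.


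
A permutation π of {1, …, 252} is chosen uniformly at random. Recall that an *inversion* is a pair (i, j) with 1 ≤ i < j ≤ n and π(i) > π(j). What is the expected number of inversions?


Write X = Σ X_I over the C(252, 2) = 31626 pairs i < j, with X_I the indicator of one inversion.
There are 31626 indicators.
For each fixed pair i < j, the values π(i) and π(j) are two distinct elements of {1, …, 252} in uniformly random order; by symmetry P[π(i) > π(j)] = 1/2.
By linearity: E[X] = 31626 · (1/2) = C(252, 2) · (1/2) = 31626/2 = 15813 ≈ 15813.0000.

E[X] = 15813 = 15813.0000.


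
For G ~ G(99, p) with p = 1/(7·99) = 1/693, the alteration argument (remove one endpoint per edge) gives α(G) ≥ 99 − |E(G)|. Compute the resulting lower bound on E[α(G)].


E[|E(G)|] = C(99, 2)·p = 4851 · (1/693) = 7.
E[α(G)] ≥ n − E[|E(G)|] = 99 − 7 = 92.
Numerically: ≈ 92.000000.
(This is only a lower bound; the true E[α(G)] may be larger.)

E[α(G)] ≥ 92 ≈ 92.000000.


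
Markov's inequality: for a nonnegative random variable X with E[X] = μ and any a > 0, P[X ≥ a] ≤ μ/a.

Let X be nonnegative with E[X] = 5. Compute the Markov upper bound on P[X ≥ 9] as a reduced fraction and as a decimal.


μ = E[X] = 5, a = 9.
Markov: P[X ≥ 9] ≤ μ/a = (5)/9 = 5/9.
Numerically: ≈ 0.556.
(Since a = 9 > μ = 5.000, the bound 5/9 is < 1 and informative.)

P[X ≥ 9] ≤ 5/9 ≈ 0.556.


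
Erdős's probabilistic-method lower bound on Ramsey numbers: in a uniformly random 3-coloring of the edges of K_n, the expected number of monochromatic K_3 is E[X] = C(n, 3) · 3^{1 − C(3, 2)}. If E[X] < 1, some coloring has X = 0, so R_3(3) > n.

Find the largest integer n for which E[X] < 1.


We need C(n, 3) · 3^{1 − 3} < 1, i.e. C(n, 3) < 3^{3 − 1} = 9.
Check values of n near the boundary:
  n = 3: C(3, 3) = 1; 1 < 9? YES
  n = 4: C(4, 3) = 4; 4 < 9? YES
  n = 5: C(5, 3) = 10; 10 < 9? NO
The largest n with C(n, 3) < 9 is n = 4 (where E[X] = 4/9 ≈ 0.444444). Hence R_3(3) > 4, i.e. R_3(3) ≥ 5.

Largest n = 4; hence R_3(3) > 4.


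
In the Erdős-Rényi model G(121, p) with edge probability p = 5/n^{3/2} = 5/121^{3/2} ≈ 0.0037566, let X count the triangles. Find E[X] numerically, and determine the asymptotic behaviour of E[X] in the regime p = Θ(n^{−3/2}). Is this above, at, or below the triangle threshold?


Number of potential triangles: C(121, 3) = 287980.
Each occurs with probability p³ ≈ (0.0037566)³ ≈ 5.3012202e-08.
By linearity: E[X] = C(121, 3)·p³ ≈ 287980 · 5.3012202e-08 ≈ 0.01527.
Since α = 3/2 > 1, p = c/n^{3/2} = o(1/n) is below the triangle threshold p ~ 1/n. Asymptotically E[X] ~ (c³/6)·n^{3(1−α)} = (5³/6)·n^{-1.5} → 0, so by Markov's inequality G has no triangles w.h.p.

E[X] ≈ 0.01527; in regime p = Θ(1/n^{3/2}) E[X] tends to 0 (below the triangle threshold p ~ 1/n).


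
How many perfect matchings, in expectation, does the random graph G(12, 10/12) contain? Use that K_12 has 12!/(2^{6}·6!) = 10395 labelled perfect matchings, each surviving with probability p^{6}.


K_12 has 12!/(2^{6}·6!) = 10395 labelled perfect matchings.
For each such perfect matching H, let X_H = 1 if all 6 edges of H are present in G. Then P[X_H = 1] = p^{6} = (5/6)^{6} = 15625/46656.
By linearity: E[X] = Σ_H E[X_H] = 10395 · p^{6} = 10395 · 15625/46656 = 6015625/1728.
Numerically: E[X] ≈ 3.48e+03.

E[X] = 10395 · (5/6)^{6} = 6015625/1728 ≈ 3.48e+03.


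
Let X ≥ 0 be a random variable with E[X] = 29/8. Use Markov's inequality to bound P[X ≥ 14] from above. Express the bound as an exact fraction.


μ = E[X] = 29/8, a = 14.
Markov: P[X ≥ 14] ≤ μ/a = (29/8)/14 = 29/112.
Numerically: ≈ 0.258929.
(Since a = 14 > μ = 3.625000, the bound 29/112 is < 1 and informative.)

P[X ≥ 14] ≤ 29/112 ≈ 0.258929.


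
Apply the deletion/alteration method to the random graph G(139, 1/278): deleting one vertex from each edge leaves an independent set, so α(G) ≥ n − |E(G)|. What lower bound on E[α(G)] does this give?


E[|E(G)|] = C(139, 2)·p = 9591 · (1/278) = 69/2.
E[α(G)] ≥ n − E[|E(G)|] = 139 − 69/2 = 209/2.
Numerically: ≈ 104.500.
(This is only a lower bound; the true E[α(G)] may be larger.)

E[α(G)] ≥ 209/2 ≈ 104.500.


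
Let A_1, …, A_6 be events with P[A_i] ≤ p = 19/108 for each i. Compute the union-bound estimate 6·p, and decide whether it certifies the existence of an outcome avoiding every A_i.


Union bound: P[∪_{i=1}^{6} A_i] ≤ Σ_i P[A_i] ≤ 6·p = 6·(19/108) = 19/18.
Numerically: 19/18 ≈ 1.05556.
Is 19/18 < 1? NO.
Since the bound 19/18 is ≥ 1, the union bound is uninformative here; it does NOT by itself certify existence.

6·p = 19/18 ≈ 1.05556; existence NOT certified by the union bound.


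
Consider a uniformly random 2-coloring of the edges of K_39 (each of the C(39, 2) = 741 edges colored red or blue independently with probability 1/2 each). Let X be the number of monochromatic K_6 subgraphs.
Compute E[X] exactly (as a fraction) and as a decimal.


Let X = Σ_S X_S over the C(39, 6) = 3262623 subsets S of size 6, where X_S = 1 if the K_6 on S is monochromatic.
For a fixed S, the K_6 on S has C(6, 2) = 15 edges. P[all 15 edges red] = (1/2)^15, and likewise for blue, so P[monochromatic] = 2·(1/2)^15 = 2^{1 − 15} = 1/16384.
By linearity: E[X] = C(39, 6) · 2^{1 − 15} = 3262623 · 1/16384 = 3262623/16384.
Numerically: E[X] ≈ 199.134705.

E[X] = C(39,6)·2^(1−C(6,2)) = 3262623/16384 ≈ 199.134705.


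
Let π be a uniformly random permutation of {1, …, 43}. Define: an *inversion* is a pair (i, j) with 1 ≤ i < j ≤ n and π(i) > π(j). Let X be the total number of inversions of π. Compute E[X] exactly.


Write X = Σ X_I over the C(43, 2) = 903 pairs i < j, with X_I the indicator of one inversion.
There are 903 indicators.
For each fixed pair i < j, the values π(i) and π(j) are two distinct elements of {1, …, 43} in uniformly random order; by symmetry P[π(i) > π(j)] = 1/2.
By linearity: E[X] = 903 · (1/2) = C(43, 2) · (1/2) = 903/2 = 903/2 ≈ 451.5000.

E[X] = 903/2 = 451.5000.


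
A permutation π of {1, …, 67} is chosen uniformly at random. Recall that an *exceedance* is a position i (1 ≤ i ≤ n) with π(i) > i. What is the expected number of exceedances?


Write X = Σ_{i=1}^{67} X_i, where X_i = 1_{π(i) > i}.
For each fixed i, π(i) is uniform over {1, …, 67} (marginal of a uniform permutation), so P[π(i) > i] = (n − i)/n. Summing: Σ_{i=1}^{67} (n − i)/n = (0 + 1 + … + 66)/67 = 67(67 − 1)/(2·67) = (67 − 1)/2.
Hence E[X] = Σ_{i=1}^{67} (67 − i)/67 = 33 ≈ 33.000.

E[X] = 33 = 33.000.


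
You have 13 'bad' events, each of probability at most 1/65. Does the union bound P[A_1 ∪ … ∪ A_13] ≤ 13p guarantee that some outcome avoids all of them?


Union bound: P[∪_{i=1}^{13} A_i] ≤ Σ_i P[A_i] ≤ 13·p = 13·(1/65) = 1/5.
Numerically: 1/5 ≈ 0.20000.
Is 1/5 < 1? YES.
Since P[∪ A_i] ≤ 1/5 < 1, the complement has P[∩ A_i^c] ≥ 1 − 1/5 = 4/5 > 0, so some outcome avoids every A_i.

13·p = 1/5 ≈ 0.20000; existence CERTIFIED by the union bound.


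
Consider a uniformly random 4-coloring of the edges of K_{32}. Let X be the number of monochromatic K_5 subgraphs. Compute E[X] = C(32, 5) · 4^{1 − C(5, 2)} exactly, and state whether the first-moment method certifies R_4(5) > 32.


E[X] = C(32, 5) · 4^{1 − 10} = 201376 · 4^{−9} = 201376/262144.
As a reduced fraction: E[X] = 6293/8192 ≈ 0.76819.
Is E[X] < 1? YES.
Since E[X] < 1, there exists a 4-coloring of K_{32} with no monochromatic K_5; hence R_4(5) > 32.

E[X] = 6293/8192 ≈ 0.76819; E[X] < 1, so R_4(5) > 32.


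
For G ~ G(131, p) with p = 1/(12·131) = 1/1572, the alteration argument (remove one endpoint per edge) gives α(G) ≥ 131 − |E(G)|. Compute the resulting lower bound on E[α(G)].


E[|E(G)|] = C(131, 2)·p = 8515 · (1/1572) = 65/12.
E[α(G)] ≥ n − E[|E(G)|] = 131 − 65/12 = 1507/12.
Numerically: ≈ 125.58333.
(This is only a lower bound; the true E[α(G)] may be larger.)

E[α(G)] ≥ 1507/12 ≈ 125.58333.


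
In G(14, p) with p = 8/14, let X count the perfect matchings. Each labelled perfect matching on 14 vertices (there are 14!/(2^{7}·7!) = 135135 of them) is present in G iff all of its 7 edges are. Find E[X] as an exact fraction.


K_14 has 14!/(2^{7}·7!) = 135135 labelled perfect matchings.
For each such perfect matching H, let X_H = 1 if all 7 edges of H are present in G. Then P[X_H = 1] = p^{7} = (4/7)^{7} = 16384/823543.
By linearity of expectation: E[X] = Σ_H E[X_H] = 135135 · p^{7} = 135135 · 16384/823543 = 316293120/117649.
Numerically: E[X] ≈ 2688.4.

E[X] = 135135 · (4/7)^{7} = 316293120/117649 ≈ 2688.4.


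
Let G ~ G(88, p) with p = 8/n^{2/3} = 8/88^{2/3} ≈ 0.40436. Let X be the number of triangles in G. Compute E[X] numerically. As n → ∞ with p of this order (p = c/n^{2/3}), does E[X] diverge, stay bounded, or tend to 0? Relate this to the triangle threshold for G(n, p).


Number of potential triangles: C(88, 3) = 109736.
Each occurs with probability p³ ≈ (0.40436)³ ≈ 6.61157025e-02.
By linearity: E[X] = C(88, 3)·p³ ≈ 109736 · 6.61157025e-02 ≈ 7255.272727.
Since α = 2/3 < 1, p = c/n^{2/3} ≫ 1/n is above the triangle threshold p ~ 1/n. Asymptotically E[X] ~ (c³/6)·n^{3(1−α)} = (8³/6)·n^{1} → ∞; triangles are abundant w.h.p.

E[X] ≈ 7255.272727; in regime p = Θ(1/n^{2/3}) E[X] diverges (above the triangle threshold p ~ 1/n).


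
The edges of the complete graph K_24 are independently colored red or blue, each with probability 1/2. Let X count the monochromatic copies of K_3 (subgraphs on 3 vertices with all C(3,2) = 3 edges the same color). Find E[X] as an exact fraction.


Let X = Σ_S X_S over the C(24, 3) = 2024 subsets S of size 3, where X_S = 1 if the K_3 on S is monochromatic.
For a fixed S, the K_3 on S has C(3, 2) = 3 edges. P[all 3 edges red] = (1/2)^3, and likewise for blue, so P[monochromatic] = 2·(1/2)^3 = 2^{1 − 3} = 1/4.
Summing: E[X] = C(24, 3) · 2^{1 − 3} = 2024 · 1/4 = 506.
Numerically: E[X] ≈ 506.00000.

E[X] = C(24,3)·2^(1−C(3,2)) = 506 ≈ 506.00000.


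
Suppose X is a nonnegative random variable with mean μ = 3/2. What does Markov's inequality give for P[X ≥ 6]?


μ = E[X] = 3/2, a = 6.
Markov: P[X ≥ 6] ≤ μ/a = (3/2)/6 = 1/4.
Numerically: ≈ 0.250000.
(Since a = 6 > μ = 1.500000, the bound 1/4 is < 1 and informative.)

P[X ≥ 6] ≤ 1/4 ≈ 0.250000.


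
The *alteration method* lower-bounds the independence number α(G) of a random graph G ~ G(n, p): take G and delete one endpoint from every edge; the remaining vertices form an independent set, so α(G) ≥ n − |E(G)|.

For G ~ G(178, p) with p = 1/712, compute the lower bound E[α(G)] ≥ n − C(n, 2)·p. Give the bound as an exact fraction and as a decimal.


E[|E(G)|] = C(178, 2)·p = 15753 · (1/712) = 177/8.
E[α(G)] ≥ n − E[|E(G)|] = 178 − 177/8 = 1247/8.
Numerically: ≈ 155.87500.
(This is only a lower bound; the true E[α(G)] may be larger.)

E[α(G)] ≥ 1247/8 ≈ 155.87500.


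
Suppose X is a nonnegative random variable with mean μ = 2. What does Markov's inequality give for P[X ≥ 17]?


μ = E[X] = 2, a = 17.
Markov: P[X ≥ 17] ≤ μ/a = (2)/17 = 2/17.
Numerically: ≈ 0.11765.
(Since a = 17 > μ = 2.00000, the bound 2/17 is < 1 and informative.)

P[X ≥ 17] ≤ 2/17 ≈ 0.11765.


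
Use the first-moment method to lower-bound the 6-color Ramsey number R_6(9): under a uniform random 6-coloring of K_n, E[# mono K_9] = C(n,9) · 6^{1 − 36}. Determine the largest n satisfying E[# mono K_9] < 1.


We need C(n, 9) · 6^{1 − 36} < 1, i.e. C(n, 9) < 6^{36 − 1} = 1719070799748422591028658176.
Check values of n near the boundary:
  n = 4402: C(4402, 9) = 1696419745356657449393393700; 1696419745356657449393393700 < 1719070799748422591028658176? YES
  n = 4403: C(4403, 9) = 1699894433046281918452233150; 1699894433046281918452233150 < 1719070799748422591028658176? YES
  n = 4404: C(4404, 9) = 1703375445537161676647015880; 1703375445537161676647015880 < 1719070799748422591028658176? YES
  n = 4405: C(4405, 9) = 1706862792900636302463627150; 1706862792900636302463627150 < 1719070799748422591028658176? YES
  n = 4406: C(4406, 9) = 1710356485221788389505285700; 1710356485221788389505285700 < 1719070799748422591028658176? YES
  n = 4407: C(4407, 9) = 1713856532599459170657070050; 1713856532599459170657070050 < 1719070799748422591028658176? YES
  n = 4408: C(4408, 9) = 1717362945146264156457459600; 1717362945146264156457459600 < 1719070799748422591028658176? YES
  n = 4409: C(4409, 9) = 1720875732988608787686577131; 1720875732988608787686577131 < 1719070799748422591028658176? NO
  n = 4410: C(4410, 9) = 1724394906266704102180823710; 1724394906266704102180823710 < 1719070799748422591028658176? NO
  n = 4411: C(4411, 9) = 1727920475134582415883601405; 1727920475134582415883601405 < 1719070799748422591028658176? NO
The largest n with C(n, 9) < 1719070799748422591028658176 is n = 4408 (where E[X] = 35778394690547169926197075/35813974994758803979763712 ≈ 0.999). Hence R_6(9) > 4408, i.e. R_6(9) ≥ 4409.

Largest n = 4408; hence R_6(9) > 4408.


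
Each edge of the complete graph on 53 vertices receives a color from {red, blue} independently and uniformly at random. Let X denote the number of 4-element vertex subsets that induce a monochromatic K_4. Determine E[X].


Let X = Σ_S X_S over the C(53, 4) = 292825 subsets S of size 4, where X_S = 1 if the K_4 on S is monochromatic.
For a fixed S, the K_4 on S has C(4, 2) = 6 edges. P[all 6 edges red] = (1/2)^6, and likewise for blue, so P[monochromatic] = 2·(1/2)^6 = 2^{1 − 6} = 1/32.
By linearity: E[X] = C(53, 4) · 2^{1 − 6} = 292825 · 1/32 = 292825/32.
Numerically: E[X] ≈ 9150.781250.

E[X] = C(53,4)·2^(1−C(4,2)) = 292825/32 ≈ 9150.781250.


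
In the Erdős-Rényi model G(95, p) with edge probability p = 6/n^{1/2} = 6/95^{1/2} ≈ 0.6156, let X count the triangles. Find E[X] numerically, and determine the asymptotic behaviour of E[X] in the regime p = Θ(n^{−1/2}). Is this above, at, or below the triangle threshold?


Number of potential triangles: C(95, 3) = 138415.
Each occurs with probability p³ ≈ (0.6156)³ ≈ 2.332751e-01.
By linearity: E[X] = C(95, 3)·p³ ≈ 138415 · 2.332751e-01 ≈ 32288.7699.
Since α = 1/2 < 1, p = c/n^{1/2} ≫ 1/n is above the triangle threshold p ~ 1/n. Asymptotically E[X] ~ (c³/6)·n^{3(1−α)} = (6³/6)·n^{1.5} → ∞; triangles are abundant w.h.p.

E[X] ≈ 32288.7699; in regime p = Θ(1/n^{1/2}) E[X] diverges (above the triangle threshold p ~ 1/n).


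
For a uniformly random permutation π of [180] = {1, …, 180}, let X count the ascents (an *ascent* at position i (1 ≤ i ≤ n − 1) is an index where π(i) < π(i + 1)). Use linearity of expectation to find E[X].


Write X = Σ X_I over i = 1, …, 179, with X_I the indicator of one ascent.
There are 179 indicators.
For each fixed i, the pair (π(i), π(i+1)) is a uniformly random ordered pair of distinct values from {1, …, 180}; by symmetry P[π(i) < π(i+1)] = 1/2.
By linearity: E[X] = 179 · (1/2) = (180 − 1) · (1/2) = 179/2 ≈ 89.500000.

E[X] = 179/2 = 89.500000.


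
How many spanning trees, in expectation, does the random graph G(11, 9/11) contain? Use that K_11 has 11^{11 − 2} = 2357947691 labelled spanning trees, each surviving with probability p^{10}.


K_11 has 11^{11 − 2} = 2357947691 labelled spanning trees.
For each such spanning tree H, let X_H = 1 if all 10 edges of H are present in G. Then P[X_H = 1] = p^{10} = (9/11)^{10} = 3486784401/25937424601.
By linearity of expectation: E[X] = Σ_H E[X_H] = 2357947691 · p^{10} = 2357947691 · 3486784401/25937424601 = 3486784401/11.
Numerically: E[X] ≈ 3.1698e+08.

E[X] = 2357947691 · (9/11)^{10} = 3486784401/11 ≈ 3.1698e+08.


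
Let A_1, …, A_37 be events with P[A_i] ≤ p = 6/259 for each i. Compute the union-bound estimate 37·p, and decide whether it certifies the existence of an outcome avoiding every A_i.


Union bound: P[∪_{i=1}^{37} A_i] ≤ Σ_i P[A_i] ≤ 37·p = 37·(6/259) = 6/7.
Numerically: 6/7 ≈ 0.8571429.
Is 6/7 < 1? YES.
Since P[∪ A_i] ≤ 6/7 < 1, the complement has P[∩ A_i^c] ≥ 1 − 6/7 = 1/7 > 0, so some outcome avoids every A_i.

37·p = 6/7 ≈ 0.8571429; existence CERTIFIED by the union bound.


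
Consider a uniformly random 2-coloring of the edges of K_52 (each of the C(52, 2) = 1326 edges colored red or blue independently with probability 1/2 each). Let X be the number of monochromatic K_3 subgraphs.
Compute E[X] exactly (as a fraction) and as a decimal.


Let X = Σ_S X_S over the C(52, 3) = 22100 subsets S of size 3, where X_S = 1 if the K_3 on S is monochromatic.
For a fixed S, the K_3 on S has C(3, 2) = 3 edges. P[all 3 edges red] = (1/2)^3, and likewise for blue, so P[monochromatic] = 2·(1/2)^3 = 2^{1 − 3} = 1/4.
By linearity: E[X] = C(52, 3) · 2^{1 − 3} = 22100 · 1/4 = 5525.
Numerically: E[X] ≈ 5525.0000.

E[X] = C(52,3)·2^(1−C(3,2)) = 5525 ≈ 5525.0000.


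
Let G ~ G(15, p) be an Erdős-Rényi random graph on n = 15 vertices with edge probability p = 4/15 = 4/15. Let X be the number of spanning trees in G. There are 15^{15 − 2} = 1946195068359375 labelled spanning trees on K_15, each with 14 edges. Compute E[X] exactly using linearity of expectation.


K_15 has 15^{15 − 2} = 1946195068359375 labelled spanning trees.
For each such spanning tree H, let X_H = 1 if all 14 edges of H are present in G. Then P[X_H = 1] = p^{14} = (4/15)^{14} = 268435456/29192926025390625.
Summing the indicators: E[X] = Σ_H E[X_H] = 1946195068359375 · p^{14} = 1946195068359375 · 268435456/29192926025390625 = 268435456/15.
Numerically: E[X] ≈ 1.79e+07.

E[X] = 1946195068359375 · (4/15)^{14} = 268435456/15 ≈ 1.79e+07.


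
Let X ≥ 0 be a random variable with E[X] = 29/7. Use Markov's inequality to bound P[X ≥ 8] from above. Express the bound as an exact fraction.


μ = E[X] = 29/7, a = 8.
Markov: P[X ≥ 8] ≤ μ/a = (29/7)/8 = 29/56.
Numerically: ≈ 0.518.
(Since a = 8 > μ = 4.143, the bound 29/56 is < 1 and informative.)

P[X ≥ 8] ≤ 29/56 ≈ 0.518.


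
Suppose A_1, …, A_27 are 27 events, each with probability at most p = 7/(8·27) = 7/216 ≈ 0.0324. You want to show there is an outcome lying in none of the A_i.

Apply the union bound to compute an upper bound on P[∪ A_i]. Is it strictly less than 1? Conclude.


Union bound: P[∪_{i=1}^{27} A_i] ≤ Σ_i P[A_i] ≤ 27·p = 27·(7/216) = 7/8.
Numerically: 7/8 ≈ 0.8750.
Is 7/8 < 1? YES.
Since P[∪ A_i] ≤ 7/8 < 1, the complement has P[∩ A_i^c] ≥ 1 − 7/8 = 1/8 > 0, so some outcome avoids every A_i.

27·p = 7/8 ≈ 0.8750; existence CERTIFIED by the union bound.


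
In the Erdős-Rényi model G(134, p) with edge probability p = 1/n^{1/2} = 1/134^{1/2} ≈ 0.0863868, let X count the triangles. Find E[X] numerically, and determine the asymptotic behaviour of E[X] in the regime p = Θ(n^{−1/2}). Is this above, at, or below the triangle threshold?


Number of potential triangles: C(134, 3) = 392084.
Each occurs with probability p³ ≈ (0.0863868)³ ≈ 6.44677930e-04.
By linearity: E[X] = C(134, 3)·p³ ≈ 392084 · 6.44677930e-04 ≈ 252.767901.
Since α = 1/2 < 1, p = c/n^{1/2} ≫ 1/n is above the triangle threshold p ~ 1/n. Asymptotically E[X] ~ (c³/6)·n^{3(1−α)} = (1³/6)·n^{1.5} → ∞; triangles are abundant w.h.p.

E[X] ≈ 252.767901; in regime p = Θ(1/n^{1/2}) E[X] diverges (above the triangle threshold p ~ 1/n).


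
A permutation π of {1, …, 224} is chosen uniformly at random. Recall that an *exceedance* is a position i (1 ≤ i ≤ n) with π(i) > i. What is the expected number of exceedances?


Write X = Σ_{i=1}^{224} X_i, where X_i = 1_{π(i) > i}.
For each fixed i, π(i) is uniform over {1, …, 224} (marginal of a uniform permutation), so P[π(i) > i] = (n − i)/n. Summing: Σ_{i=1}^{224} (n − i)/n = (0 + 1 + … + 223)/224 = 224(224 − 1)/(2·224) = (224 − 1)/2.
Hence E[X] = Σ_{i=1}^{224} (224 − i)/224 = 223/2 ≈ 111.500.

E[X] = 223/2 = 111.500.


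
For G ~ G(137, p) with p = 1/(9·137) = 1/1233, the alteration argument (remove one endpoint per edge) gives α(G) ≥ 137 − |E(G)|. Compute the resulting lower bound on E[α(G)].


E[|E(G)|] = C(137, 2)·p = 9316 · (1/1233) = 68/9.
E[α(G)] ≥ n − E[|E(G)|] = 137 − 68/9 = 1165/9.
Numerically: ≈ 129.44444.
(This is only a lower bound; the true E[α(G)] may be larger.)

E[α(G)] ≥ 1165/9 ≈ 129.44444.


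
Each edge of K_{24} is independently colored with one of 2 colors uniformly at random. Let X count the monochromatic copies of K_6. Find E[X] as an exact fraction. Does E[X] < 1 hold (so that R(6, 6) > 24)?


E[X] = C(24, 6) · 2^{1 − 15} = 134596 · 2^{−14} = 134596/16384.
As a reduced fraction: E[X] = 33649/4096 ≈ 8.2151.
Is E[X] < 1? NO.
Since E[X] ≥ 1, the first-moment bound is inconclusive at n = 24; it does NOT by itself certify R(6, 6) > 24.

E[X] = 33649/4096 ≈ 8.2151; E[X] ≥ 1; first-moment method inconclusive here.


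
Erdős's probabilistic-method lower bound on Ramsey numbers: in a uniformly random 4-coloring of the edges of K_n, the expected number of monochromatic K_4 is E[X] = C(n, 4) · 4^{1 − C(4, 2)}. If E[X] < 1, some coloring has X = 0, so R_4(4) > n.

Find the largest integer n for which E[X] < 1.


We need C(n, 4) · 4^{1 − 6} < 1, i.e. C(n, 4) < 4^{6 − 1} = 1024.
Check values of n near the boundary:
  n = 11: C(11, 4) = 330; 330 < 1024? YES
  n = 12: C(12, 4) = 495; 495 < 1024? YES
  n = 13: C(13, 4) = 715; 715 < 1024? YES
  n = 14: C(14, 4) = 1001; 1001 < 1024? YES
  n = 15: C(15, 4) = 1365; 1365 < 1024? NO
  n = 16: C(16, 4) = 1820; 1820 < 1024? NO
  n = 17: C(17, 4) = 2380; 2380 < 1024? NO
The largest n with C(n, 4) < 1024 is n = 14 (where E[X] = 1001/1024 ≈ 0.97754). Hence R_4(4) > 14, i.e. R_4(4) ≥ 15.

Largest n = 14; hence R_4(4) > 14.


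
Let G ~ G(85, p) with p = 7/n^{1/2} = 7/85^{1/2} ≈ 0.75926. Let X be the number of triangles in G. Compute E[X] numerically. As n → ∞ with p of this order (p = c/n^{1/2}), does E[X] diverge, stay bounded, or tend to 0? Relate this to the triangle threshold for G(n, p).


Number of potential triangles: C(85, 3) = 98770.
Each occurs with probability p³ ≈ (0.75926)³ ≈ 4.3768910e-01.
By linearity: E[X] = C(85, 3)·p³ ≈ 98770 · 4.3768910e-01 ≈ 43230.55243.
Since α = 1/2 < 1, p = c/n^{1/2} ≫ 1/n is above the triangle threshold p ~ 1/n. Asymptotically E[X] ~ (c³/6)·n^{3(1−α)} = (7³/6)·n^{1.5} → ∞; triangles are abundant w.h.p.

E[X] ≈ 43230.55243; in regime p = Θ(1/n^{1/2}) E[X] diverges (above the triangle threshold p ~ 1/n).


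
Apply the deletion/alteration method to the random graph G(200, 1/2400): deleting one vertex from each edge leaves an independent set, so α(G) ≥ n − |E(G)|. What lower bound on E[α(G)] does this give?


E[|E(G)|] = C(200, 2)·p = 19900 · (1/2400) = 199/24.
E[α(G)] ≥ n − E[|E(G)|] = 200 − 199/24 = 4601/24.
Numerically: ≈ 191.70833.
(This is only a lower bound; the true E[α(G)] may be larger.)

E[α(G)] ≥ 4601/24 ≈ 191.70833.


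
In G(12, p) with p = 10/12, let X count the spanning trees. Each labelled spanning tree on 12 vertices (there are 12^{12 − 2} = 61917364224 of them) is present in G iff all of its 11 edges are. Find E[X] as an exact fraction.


K_12 has 12^{12 − 2} = 61917364224 labelled spanning trees.
For each such spanning tree H, let X_H = 1 if all 11 edges of H are present in G. Then P[X_H = 1] = p^{11} = (5/6)^{11} = 48828125/362797056.
Summing the indicators: E[X] = Σ_H E[X_H] = 61917364224 · p^{11} = 61917364224 · 48828125/362797056 = 25000000000/3.
Numerically: E[X] ≈ 8.333e+09.

E[X] = 61917364224 · (5/6)^{11} = 25000000000/3 ≈ 8.333e+09.


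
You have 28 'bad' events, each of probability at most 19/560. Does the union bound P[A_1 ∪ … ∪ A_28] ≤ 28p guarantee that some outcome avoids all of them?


Union bound: P[∪_{i=1}^{28} A_i] ≤ Σ_i P[A_i] ≤ 28·p = 28·(19/560) = 19/20.
Numerically: 19/20 ≈ 0.95000.
Is 19/20 < 1? YES.
Since P[∪ A_i] ≤ 19/20 < 1, the complement has P[∩ A_i^c] ≥ 1 − 19/20 = 1/20 > 0, so some outcome avoids every A_i.

28·p = 19/20 ≈ 0.95000; existence CERTIFIED by the union bound.


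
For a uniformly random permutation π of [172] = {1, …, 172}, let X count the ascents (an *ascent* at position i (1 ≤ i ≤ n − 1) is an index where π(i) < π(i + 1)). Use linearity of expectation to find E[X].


Write X = Σ X_I over i = 1, …, 171, with X_I the indicator of one ascent.
There are 171 indicators.
For each fixed i, the pair (π(i), π(i+1)) is a uniformly random ordered pair of distinct values from {1, …, 172}; by symmetry P[π(i) < π(i+1)] = 1/2.
By linearity: E[X] = 171 · (1/2) = (172 − 1) · (1/2) = 171/2 ≈ 85.500.

E[X] = 171/2 = 85.500.


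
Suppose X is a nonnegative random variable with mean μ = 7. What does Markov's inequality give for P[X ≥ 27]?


μ = E[X] = 7, a = 27.
Markov: P[X ≥ 27] ≤ μ/a = (7)/27 = 7/27.
Numerically: ≈ 0.25926.
(Since a = 27 > μ = 7.00000, the bound 7/27 is < 1 and informative.)

P[X ≥ 27] ≤ 7/27 ≈ 0.25926.


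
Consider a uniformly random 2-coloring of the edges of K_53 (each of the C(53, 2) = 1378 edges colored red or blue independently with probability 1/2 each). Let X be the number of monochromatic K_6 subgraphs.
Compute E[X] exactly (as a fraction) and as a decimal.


Let X = Σ_S X_S over the C(53, 6) = 22957480 subsets S of size 6, where X_S = 1 if the K_6 on S is monochromatic.
For a fixed S, the K_6 on S has C(6, 2) = 15 edges. P[all 15 edges red] = (1/2)^15, and likewise for blue, so P[monochromatic] = 2·(1/2)^15 = 2^{1 − 15} = 1/16384.
By linearity: E[X] = C(53, 6) · 2^{1 − 15} = 22957480 · 1/16384 = 2869685/2048.
Numerically: E[X] ≈ 1401.213.

E[X] = C(53,6)·2^(1−C(6,2)) = 2869685/2048 ≈ 1401.213.


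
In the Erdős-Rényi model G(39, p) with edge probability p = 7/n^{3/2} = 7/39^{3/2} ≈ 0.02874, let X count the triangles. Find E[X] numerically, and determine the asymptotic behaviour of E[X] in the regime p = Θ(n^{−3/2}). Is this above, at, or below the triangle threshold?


Number of potential triangles: C(39, 3) = 9139.
Each occurs with probability p³ ≈ (0.02874)³ ≈ 2.374124e-05.
By linearity: E[X] = C(39, 3)·p³ ≈ 9139 · 2.374124e-05 ≈ 0.2170.
Since α = 3/2 > 1, p = c/n^{3/2} = o(1/n) is below the triangle threshold p ~ 1/n. Asymptotically E[X] ~ (c³/6)·n^{3(1−α)} = (7³/6)·n^{-1.5} → 0, so by Markov's inequality G has no triangles w.h.p.

E[X] ≈ 0.2170; in regime p = Θ(1/n^{3/2}) E[X] tends to 0 (below the triangle threshold p ~ 1/n).


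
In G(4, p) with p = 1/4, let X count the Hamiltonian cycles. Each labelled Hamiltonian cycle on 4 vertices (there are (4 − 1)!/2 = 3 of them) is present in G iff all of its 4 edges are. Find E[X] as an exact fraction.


K_4 has (4 − 1)!/2 = 3 labelled Hamiltonian cycles.
For each such Hamiltonian cycle H, let X_H = 1 if all 4 edges of H are present in G. Then P[X_H = 1] = p^{4} = (1/4)^{4} = 1/256.
By linearity: E[X] = Σ_H E[X_H] = 3 · p^{4} = 3 · 1/256 = 3/256.
Numerically: E[X] ≈ 0.0117188.

E[X] = 3 · (1/4)^{4} = 3/256 ≈ 0.0117188.


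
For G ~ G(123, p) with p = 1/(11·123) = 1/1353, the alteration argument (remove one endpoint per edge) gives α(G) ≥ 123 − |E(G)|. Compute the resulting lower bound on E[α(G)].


E[|E(G)|] = C(123, 2)·p = 7503 · (1/1353) = 61/11.
E[α(G)] ≥ n − E[|E(G)|] = 123 − 61/11 = 1292/11.
Numerically: ≈ 117.4545.
(This is only a lower bound; the true E[α(G)] may be larger.)

E[α(G)] ≥ 1292/11 ≈ 117.4545.


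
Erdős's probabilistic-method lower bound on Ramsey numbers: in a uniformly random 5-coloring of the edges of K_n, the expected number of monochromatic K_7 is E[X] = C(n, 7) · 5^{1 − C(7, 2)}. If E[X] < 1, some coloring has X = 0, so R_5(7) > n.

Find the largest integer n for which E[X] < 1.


We need C(n, 7) · 5^{1 − 21} < 1, i.e. C(n, 7) < 5^{21 − 1} = 95367431640625.
Check values of n near the boundary:
  n = 332: C(332, 7) = 82772214646616; 82772214646616 < 95367431640625? YES
  n = 333: C(333, 7) = 84549532139028; 84549532139028 < 95367431640625? YES
  n = 334: C(334, 7) = 86359460961576; 86359460961576 < 95367431640625? YES
  n = 335: C(335, 7) = 88202498238195; 88202498238195 < 95367431640625? YES
  n = 336: C(336, 7) = 90079147136880; 90079147136880 < 95367431640625? YES
  n = 337: C(337, 7) = 91989916924632; 91989916924632 < 95367431640625? YES
  n = 338: C(338, 7) = 93935323022736; 93935323022736 < 95367431640625? YES
  n = 339: C(339, 7) = 95915887062372; 95915887062372 < 95367431640625? NO
The largest n with C(n, 7) < 95367431640625 is n = 338 (where E[X] = 93935323022736/95367431640625 ≈ 0.984983). Hence R_5(7) > 338, i.e. R_5(7) ≥ 339.

Largest n = 338; hence R_5(7) > 338.


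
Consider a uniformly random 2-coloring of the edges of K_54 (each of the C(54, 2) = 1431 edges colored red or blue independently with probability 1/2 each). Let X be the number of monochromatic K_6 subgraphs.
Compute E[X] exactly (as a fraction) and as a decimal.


Let X = Σ_S X_S over the C(54, 6) = 25827165 subsets S of size 6, where X_S = 1 if the K_6 on S is monochromatic.
For a fixed S, the K_6 on S has C(6, 2) = 15 edges. P[all 15 edges red] = (1/2)^15, and likewise for blue, so P[monochromatic] = 2·(1/2)^15 = 2^{1 − 15} = 1/16384.
By linearity: E[X] = C(54, 6) · 2^{1 − 15} = 25827165 · 1/16384 = 25827165/16384.
Numerically: E[X] ≈ 1576.365051.

E[X] = C(54,6)·2^(1−C(6,2)) = 25827165/16384 ≈ 1576.365051.


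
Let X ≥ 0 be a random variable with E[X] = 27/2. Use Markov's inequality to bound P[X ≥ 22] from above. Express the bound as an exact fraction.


μ = E[X] = 27/2, a = 22.
Markov: P[X ≥ 22] ≤ μ/a = (27/2)/22 = 27/44.
Numerically: ≈ 0.613636.
(Since a = 22 > μ = 13.500000, the bound 27/44 is < 1 and informative.)

P[X ≥ 22] ≤ 27/44 ≈ 0.613636.


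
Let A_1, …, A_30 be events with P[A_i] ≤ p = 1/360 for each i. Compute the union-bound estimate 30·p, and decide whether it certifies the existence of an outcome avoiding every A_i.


Union bound: P[∪_{i=1}^{30} A_i] ≤ Σ_i P[A_i] ≤ 30·p = 30·(1/360) = 1/12.
Numerically: 1/12 ≈ 0.083333.
Is 1/12 < 1? YES.
Since P[∪ A_i] ≤ 1/12 < 1, the complement has P[∩ A_i^c] ≥ 1 − 1/12 = 11/12 > 0, so some outcome avoids every A_i.

30·p = 1/12 ≈ 0.083333; existence CERTIFIED by the union bound.


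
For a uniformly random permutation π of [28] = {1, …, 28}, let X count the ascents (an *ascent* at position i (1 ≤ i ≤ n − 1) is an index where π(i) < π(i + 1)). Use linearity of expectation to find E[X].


Write X = Σ X_I over i = 1, …, 27, with X_I the indicator of one ascent.
There are 27 indicators.
For each fixed i, the pair (π(i), π(i+1)) is a uniformly random ordered pair of distinct values from {1, …, 28}; by symmetry P[π(i) < π(i+1)] = 1/2.
By linearity: E[X] = 27 · (1/2) = (28 − 1) · (1/2) = 27/2 ≈ 13.5000.

E[X] = 27/2 = 13.5000.


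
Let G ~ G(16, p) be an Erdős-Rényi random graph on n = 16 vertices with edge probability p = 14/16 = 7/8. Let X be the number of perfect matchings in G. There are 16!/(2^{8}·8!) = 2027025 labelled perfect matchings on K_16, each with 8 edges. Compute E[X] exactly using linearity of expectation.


K_16 has 16!/(2^{8}·8!) = 2027025 labelled perfect matchings.
For each such perfect matching H, let X_H = 1 if all 8 edges of H are present in G. Then P[X_H = 1] = p^{8} = (7/8)^{8} = 5764801/16777216.
By linearity of expectation: E[X] = Σ_H E[X_H] = 2027025 · p^{8} = 2027025 · 5764801/16777216 = 11685395747025/16777216.
Numerically: E[X] ≈ 6.965e+05.

E[X] = 2027025 · (7/8)^{8} = 11685395747025/16777216 ≈ 6.965e+05.


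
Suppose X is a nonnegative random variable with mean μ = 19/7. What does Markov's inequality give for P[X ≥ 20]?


μ = E[X] = 19/7, a = 20.
Markov: P[X ≥ 20] ≤ μ/a = (19/7)/20 = 19/140.
Numerically: ≈ 0.136.
(Since a = 20 > μ = 2.714, the bound 19/140 is < 1 and informative.)

P[X ≥ 20] ≤ 19/140 ≈ 0.136.


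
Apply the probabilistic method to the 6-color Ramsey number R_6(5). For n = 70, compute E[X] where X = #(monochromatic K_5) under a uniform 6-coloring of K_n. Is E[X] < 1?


E[X] = C(70, 5) · 6^{1 − 10} = 12103014 · 6^{−9} = 12103014/10077696.
As a reduced fraction: E[X] = 2017169/1679616 ≈ 1.2009703.
Is E[X] < 1? NO.
Since E[X] ≥ 1, the first-moment bound is inconclusive at n = 70; it does NOT by itself certify R_6(5) > 70.

E[X] = 2017169/1679616 ≈ 1.2009703; E[X] ≥ 1; first-moment method inconclusive here.


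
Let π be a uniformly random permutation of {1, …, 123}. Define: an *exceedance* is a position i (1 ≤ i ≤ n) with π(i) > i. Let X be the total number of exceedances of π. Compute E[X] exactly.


Write X = Σ_{i=1}^{123} X_i, where X_i = 1_{π(i) > i}.
For each fixed i, π(i) is uniform over {1, …, 123} (marginal of a uniform permutation), so P[π(i) > i] = (n − i)/n. Summing: Σ_{i=1}^{123} (n − i)/n = (0 + 1 + … + 122)/123 = 123(123 − 1)/(2·123) = (123 − 1)/2.
Hence E[X] = Σ_{i=1}^{123} (123 − i)/123 = 61 ≈ 61.000000.

E[X] = 61 = 61.000000.


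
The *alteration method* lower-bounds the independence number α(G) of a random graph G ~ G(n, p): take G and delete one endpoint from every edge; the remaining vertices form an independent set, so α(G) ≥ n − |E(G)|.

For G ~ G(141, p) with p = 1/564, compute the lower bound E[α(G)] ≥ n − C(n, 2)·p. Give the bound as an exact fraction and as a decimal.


E[|E(G)|] = C(141, 2)·p = 9870 · (1/564) = 35/2.
E[α(G)] ≥ n − E[|E(G)|] = 141 − 35/2 = 247/2.
Numerically: ≈ 123.50000.
(This is only a lower bound; the true E[α(G)] may be larger.)

E[α(G)] ≥ 247/2 ≈ 123.50000.


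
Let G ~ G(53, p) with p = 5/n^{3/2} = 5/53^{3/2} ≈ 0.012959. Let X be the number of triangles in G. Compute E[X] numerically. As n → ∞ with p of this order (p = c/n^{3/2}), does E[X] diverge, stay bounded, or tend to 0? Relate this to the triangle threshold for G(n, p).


Number of potential triangles: C(53, 3) = 23426.
Each occurs with probability p³ ≈ (0.012959)³ ≈ 2.1760486e-06.
By linearity: E[X] = C(53, 3)·p³ ≈ 23426 · 2.1760486e-06 ≈ 0.05098.
Since α = 3/2 > 1, p = c/n^{3/2} = o(1/n) is below the triangle threshold p ~ 1/n. Asymptotically E[X] ~ (c³/6)·n^{3(1−α)} = (5³/6)·n^{-1.5} → 0, so by Markov's inequality G has no triangles w.h.p.

E[X] ≈ 0.05098; in regime p = Θ(1/n^{3/2}) E[X] tends to 0 (below the triangle threshold p ~ 1/n).


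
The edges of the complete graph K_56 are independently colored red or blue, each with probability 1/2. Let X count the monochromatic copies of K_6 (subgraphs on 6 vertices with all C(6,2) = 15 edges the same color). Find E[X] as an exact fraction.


Let X = Σ_S X_S over the C(56, 6) = 32468436 subsets S of size 6, where X_S = 1 if the K_6 on S is monochromatic.
For a fixed S, the K_6 on S has C(6, 2) = 15 edges. P[all 15 edges red] = (1/2)^15, and likewise for blue, so P[monochromatic] = 2·(1/2)^15 = 2^{1 − 15} = 1/16384.
By linearity: E[X] = C(56, 6) · 2^{1 − 15} = 32468436 · 1/16384 = 8117109/4096.
Numerically: E[X] ≈ 1981.71606.

E[X] = C(56,6)·2^(1−C(6,2)) = 8117109/4096 ≈ 1981.71606.


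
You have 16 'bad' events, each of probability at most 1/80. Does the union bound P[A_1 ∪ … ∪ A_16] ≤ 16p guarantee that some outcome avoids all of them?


Union bound: P[∪_{i=1}^{16} A_i] ≤ Σ_i P[A_i] ≤ 16·p = 16·(1/80) = 1/5.
Numerically: 1/5 ≈ 0.200.
Is 1/5 < 1? YES.
Since P[∪ A_i] ≤ 1/5 < 1, the complement has P[∩ A_i^c] ≥ 1 − 1/5 = 4/5 > 0, so some outcome avoids every A_i.

16·p = 1/5 ≈ 0.200; existence CERTIFIED by the union bound.


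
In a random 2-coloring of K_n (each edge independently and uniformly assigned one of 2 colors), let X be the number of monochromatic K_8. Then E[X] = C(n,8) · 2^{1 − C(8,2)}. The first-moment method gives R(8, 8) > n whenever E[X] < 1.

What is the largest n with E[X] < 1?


We need C(n, 8) · 2^{1 − 28} < 1, i.e. C(n, 8) < 2^{28 − 1} = 134217728.
Check values of n near the boundary:
  n = 36: C(36, 8) = 30260340; 30260340 < 134217728? YES
  n = 37: C(37, 8) = 38608020; 38608020 < 134217728? YES
  n = 38: C(38, 8) = 48903492; 48903492 < 134217728? YES
  n = 39: C(39, 8) = 61523748; 61523748 < 134217728? YES
  n = 40: C(40, 8) = 76904685; 76904685 < 134217728? YES
  n = 41: C(41, 8) = 95548245; 95548245 < 134217728? YES
  n = 42: C(42, 8) = 118030185; 118030185 < 134217728? YES
  n = 43: C(43, 8) = 145008513; 145008513 < 134217728? NO
The largest n with C(n, 8) < 134217728 is n = 42 (where E[X] = 118030185/134217728 ≈ 0.87939). Hence R(8, 8) > 42, i.e. R(8, 8) ≥ 43.

Largest n = 42; hence R(8, 8) > 42.


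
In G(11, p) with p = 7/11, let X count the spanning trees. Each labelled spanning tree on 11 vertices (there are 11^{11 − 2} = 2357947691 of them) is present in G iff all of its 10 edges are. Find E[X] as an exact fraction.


K_11 has 11^{11 − 2} = 2357947691 labelled spanning trees.
For each such spanning tree H, let X_H = 1 if all 10 edges of H are present in G. Then P[X_H = 1] = p^{10} = (7/11)^{10} = 282475249/25937424601.
By linearity of expectation: E[X] = Σ_H E[X_H] = 2357947691 · p^{10} = 2357947691 · 282475249/25937424601 = 282475249/11.
Numerically: E[X] ≈ 2.568e+07.

E[X] = 2357947691 · (7/11)^{10} = 282475249/11 ≈ 2.568e+07.


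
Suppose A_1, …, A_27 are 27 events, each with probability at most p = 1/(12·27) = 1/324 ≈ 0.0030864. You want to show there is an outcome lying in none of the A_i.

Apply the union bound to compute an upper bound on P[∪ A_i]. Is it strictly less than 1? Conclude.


Union bound: P[∪_{i=1}^{27} A_i] ≤ Σ_i P[A_i] ≤ 27·p = 27·(1/324) = 1/12.
Numerically: 1/12 ≈ 0.0833333.
Is 1/12 < 1? YES.
Since P[∪ A_i] ≤ 1/12 < 1, the complement has P[∩ A_i^c] ≥ 1 − 1/12 = 11/12 > 0, so some outcome avoids every A_i.

27·p = 1/12 ≈ 0.0833333; existence CERTIFIED by the union bound.
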